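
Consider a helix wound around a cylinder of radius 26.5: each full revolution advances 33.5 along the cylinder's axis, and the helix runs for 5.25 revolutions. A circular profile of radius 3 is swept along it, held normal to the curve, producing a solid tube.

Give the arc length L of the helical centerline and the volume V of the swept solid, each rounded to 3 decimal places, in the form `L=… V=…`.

L=891.665 V=25211.243

2πR = 2π·26.5 = 166.504411
per-turn = √(166.504411² + 33.5²) = √(27723.7188 + 1122.25) = √28845.9688 = 169.841010
L = 5.25 × 169.841010 = 891.665304
V = π·3² × L = 28.274334 × 891.665304 = 25211.242511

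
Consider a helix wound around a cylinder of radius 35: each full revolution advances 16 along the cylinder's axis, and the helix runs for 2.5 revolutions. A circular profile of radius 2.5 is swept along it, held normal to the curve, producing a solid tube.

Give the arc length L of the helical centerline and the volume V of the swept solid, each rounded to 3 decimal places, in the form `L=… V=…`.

L=551.232 V=10823.414

2πR = 2π·35 = 219.911486
per-turn = √(219.911486² + 16²) = √(48361.0616 + 256) = √48617.0616 = 220.492770
L = 2.5 × 220.492770 = 551.231925
V = π·2.5² × L = 19.634954 × 551.231925 = 10823.413531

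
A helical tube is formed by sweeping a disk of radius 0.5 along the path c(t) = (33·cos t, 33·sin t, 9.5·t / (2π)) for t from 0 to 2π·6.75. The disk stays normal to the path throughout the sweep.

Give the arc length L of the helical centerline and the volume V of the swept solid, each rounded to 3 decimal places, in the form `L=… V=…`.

L=1401.048 V=1100.380

2πR = 2π·33 = 207.345115
per-turn = √(207.345115² + 9.5²) = √(42991.9968 + 90.25) = √43082.2468 = 207.562633
L = 6.75 × 207.562633 = 1401.047775
V = π·0.5² × L = 0.785398 × 1401.047775 = 1100.380350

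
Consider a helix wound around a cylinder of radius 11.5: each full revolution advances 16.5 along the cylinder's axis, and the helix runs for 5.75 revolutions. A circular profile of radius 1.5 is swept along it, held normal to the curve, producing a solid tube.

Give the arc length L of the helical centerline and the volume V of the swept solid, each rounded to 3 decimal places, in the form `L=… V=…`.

2πR = 2π·11.5 = 72.256631
per-turn = √(72.256631² + 16.5²) = √(5221.0207 + 272.25) = √5493.2707 = 74.116602
L = 5.75 × 74.116602 = 426.170463
V = π·1.5² × L = 7.068583 × 426.170463 = 3012.421490

L=426.170 V=3012.421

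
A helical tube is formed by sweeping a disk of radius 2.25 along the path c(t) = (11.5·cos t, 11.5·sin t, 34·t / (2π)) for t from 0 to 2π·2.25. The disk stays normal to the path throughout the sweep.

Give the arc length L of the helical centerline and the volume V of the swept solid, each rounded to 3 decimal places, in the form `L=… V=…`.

2πR = 2π·11.5 = 72.256631
per-turn = √(72.256631² + 34²) = √(5221.0207 + 1156) = √6377.0207 = 79.856250
L = 2.25 × 79.856250 = 179.676563
V = π·2.25² × L = 15.904313 × 179.676563 = 2857.632269

L=179.677 V=2857.632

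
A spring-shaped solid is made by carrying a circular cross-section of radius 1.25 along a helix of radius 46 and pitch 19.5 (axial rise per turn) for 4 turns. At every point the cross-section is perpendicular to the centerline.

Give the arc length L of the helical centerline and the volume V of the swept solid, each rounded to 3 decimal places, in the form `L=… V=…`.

L=1158.734 V=5687.924

2πR = 2π·46 = 289.026524
per-turn = √(289.026524² + 19.5²) = √(83536.3317 + 380.25) = √83916.5817 = 289.683589
L = 4 × 289.683589 = 1158.734355
V = π·1.25² × L = 4.908739 × 1158.734355 = 5687.923966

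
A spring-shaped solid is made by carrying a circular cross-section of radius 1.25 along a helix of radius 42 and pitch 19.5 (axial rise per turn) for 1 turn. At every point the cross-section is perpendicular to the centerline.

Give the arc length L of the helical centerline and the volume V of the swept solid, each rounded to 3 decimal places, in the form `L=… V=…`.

2πR = 2π·42 = 263.893783
per-turn = √(263.893783² + 19.5²) = √(69639.9287 + 380.25) = √70020.1787 = 264.613262
L = 1 × 264.613262 = 264.613262
V = π·1.25² × L = 4.908739 × 264.613262 = 1298.917315

L=264.613 V=1298.917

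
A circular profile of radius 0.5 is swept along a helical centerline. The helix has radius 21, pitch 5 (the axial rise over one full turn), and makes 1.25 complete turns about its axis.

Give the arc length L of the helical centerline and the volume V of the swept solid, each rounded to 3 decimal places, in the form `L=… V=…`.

2πR = 2π·21 = 131.946891
per-turn = √(131.946891² + 5²) = √(17409.9822 + 25) = √17434.9822 = 132.041593
L = 1.25 × 132.041593 = 165.051991
V = π·0.5² × L = 0.785398 × 165.051991 = 129.631530

L=165.052 V=129.632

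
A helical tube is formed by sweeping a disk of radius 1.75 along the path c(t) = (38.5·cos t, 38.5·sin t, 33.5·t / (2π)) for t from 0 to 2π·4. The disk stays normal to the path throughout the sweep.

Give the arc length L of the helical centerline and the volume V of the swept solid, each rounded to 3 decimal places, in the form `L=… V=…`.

L=976.845 V=9398.350

2πR = 2π·38.5 = 241.902634
per-turn = √(241.902634² + 33.5²) = √(58516.8845 + 1122.25) = √59639.1345 = 244.211250
L = 4 × 244.211250 = 976.844999
V = π·1.75² × L = 9.621128 × 976.844999 = 9398.350284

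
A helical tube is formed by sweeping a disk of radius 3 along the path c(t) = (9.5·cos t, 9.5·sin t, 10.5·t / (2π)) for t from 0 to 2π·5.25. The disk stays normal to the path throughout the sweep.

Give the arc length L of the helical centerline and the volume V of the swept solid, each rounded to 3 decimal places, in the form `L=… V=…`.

L=318.185 V=8996.480

2πR = 2π·9.5 = 59.690260
per-turn = √(59.690260² + 10.5²) = √(3562.9272 + 110.25) = √3673.1772 = 60.606742
L = 5.25 × 60.606742 = 318.185396
V = π·3² × L = 28.274334 × 318.185396 = 8996.480125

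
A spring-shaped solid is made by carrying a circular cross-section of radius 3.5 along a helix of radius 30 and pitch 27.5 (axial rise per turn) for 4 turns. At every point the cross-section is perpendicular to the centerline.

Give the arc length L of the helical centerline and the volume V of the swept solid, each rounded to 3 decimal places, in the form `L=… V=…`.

2πR = 2π·30 = 188.495559
per-turn = √(188.495559² + 27.5²) = √(35530.5758 + 756.25) = √36286.8258 = 190.491013
L = 4 × 190.491013 = 761.964050
V = π·3.5² × L = 38.484510 × 761.964050 = 29323.813107

L=761.964 V=29323.813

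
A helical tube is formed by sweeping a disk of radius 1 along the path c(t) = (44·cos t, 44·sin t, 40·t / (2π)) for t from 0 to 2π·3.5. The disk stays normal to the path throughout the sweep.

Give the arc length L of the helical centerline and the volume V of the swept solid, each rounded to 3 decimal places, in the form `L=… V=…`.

L=977.686 V=3071.492

2πR = 2π·44 = 276.460154
per-turn = √(276.460154² + 40²) = √(76430.2165 + 1600) = √78030.2165 = 279.338892
L = 3.5 × 279.338892 = 977.686121
V = π·1² × L = 3.141593 × 977.686121 = 3071.491536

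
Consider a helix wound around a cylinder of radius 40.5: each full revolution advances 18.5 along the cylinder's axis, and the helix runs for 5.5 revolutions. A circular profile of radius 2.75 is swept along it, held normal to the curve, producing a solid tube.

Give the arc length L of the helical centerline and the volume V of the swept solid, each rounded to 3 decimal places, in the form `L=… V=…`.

L=1403.273 V=33339.380

2πR = 2π·40.5 = 254.469005
per-turn = √(254.469005² + 18.5²) = √(64754.4745 + 342.25) = √65096.7245 = 255.140597
L = 5.5 × 255.140597 = 1403.273286
V = π·2.75² × L = 23.758294 × 1403.273286 = 33339.379914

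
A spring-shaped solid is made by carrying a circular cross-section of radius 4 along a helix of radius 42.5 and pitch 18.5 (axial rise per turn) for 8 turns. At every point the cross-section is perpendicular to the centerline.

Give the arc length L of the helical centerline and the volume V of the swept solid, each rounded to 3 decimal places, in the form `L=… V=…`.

L=2141.404 V=107638.682

2πR = 2π·42.5 = 267.035376
per-turn = √(267.035376² + 18.5²) = √(71307.8918 + 342.25) = √71650.1418 = 267.675441
L = 8 × 267.675441 = 2141.403529
V = π·4² × L = 50.265482 × 2141.403529 = 107638.681534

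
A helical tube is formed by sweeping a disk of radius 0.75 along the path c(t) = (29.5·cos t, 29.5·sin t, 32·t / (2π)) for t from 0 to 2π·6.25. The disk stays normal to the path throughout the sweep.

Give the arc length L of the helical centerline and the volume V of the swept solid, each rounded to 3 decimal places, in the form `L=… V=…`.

2πR = 2π·29.5 = 185.353967
per-turn = √(185.353967² + 32²) = √(34356.0929 + 1024) = √35380.0929 = 188.095967
L = 6.25 × 188.095967 = 1175.599796
V = π·0.75² × L = 1.767146 × 1175.599796 = 2077.456321

L=1175.600 V=2077.456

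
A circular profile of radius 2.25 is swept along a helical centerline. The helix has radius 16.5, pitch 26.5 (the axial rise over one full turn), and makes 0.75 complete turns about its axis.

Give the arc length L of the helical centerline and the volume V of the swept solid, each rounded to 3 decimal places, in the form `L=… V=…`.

L=80.254 V=1276.391

2πR = 2π·16.5 = 103.672558
per-turn = √(103.672558² + 26.5²) = √(10747.9992 + 702.25) = √11450.2492 = 107.005837
L = 0.75 × 107.005837 = 80.254378
V = π·2.25² × L = 15.904313 × 80.254378 = 1276.390730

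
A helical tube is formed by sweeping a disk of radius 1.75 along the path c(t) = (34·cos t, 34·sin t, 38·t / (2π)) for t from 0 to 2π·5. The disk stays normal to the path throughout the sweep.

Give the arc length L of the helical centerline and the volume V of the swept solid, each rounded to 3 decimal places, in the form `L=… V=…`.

L=1084.908 V=10438.042

2πR = 2π·34 = 213.628300
per-turn = √(213.628300² + 38²) = √(45637.0508 + 1444) = √47081.0508 = 216.981683
L = 5 × 216.981683 = 1084.908415
V = π·1.75² × L = 9.621128 × 1084.908415 = 10438.042188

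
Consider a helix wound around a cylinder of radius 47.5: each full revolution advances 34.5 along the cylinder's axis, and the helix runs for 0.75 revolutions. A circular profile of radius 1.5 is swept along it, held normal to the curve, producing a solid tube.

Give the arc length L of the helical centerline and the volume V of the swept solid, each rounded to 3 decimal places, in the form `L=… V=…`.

L=225.329 V=1592.757

2πR = 2π·47.5 = 298.451302
per-turn = √(298.451302² + 34.5²) = √(89073.1797 + 1190.25) = √90263.4297 = 300.438729
L = 0.75 × 300.438729 = 225.329047
V = π·1.5² × L = 7.068583 × 225.329047 = 1592.757174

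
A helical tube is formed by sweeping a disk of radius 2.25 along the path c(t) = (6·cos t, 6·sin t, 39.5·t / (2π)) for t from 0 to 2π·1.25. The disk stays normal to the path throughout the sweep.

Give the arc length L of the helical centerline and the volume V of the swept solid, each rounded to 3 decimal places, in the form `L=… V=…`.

2πR = 2π·6 = 37.699112
per-turn = √(37.699112² + 39.5²) = √(1421.2230 + 1560.25) = √2981.4730 = 54.602867
L = 1.25 × 54.602867 = 68.253583
V = π·2.25² × L = 15.904313 × 68.253583 = 1085.526337

L=68.254 V=1085.526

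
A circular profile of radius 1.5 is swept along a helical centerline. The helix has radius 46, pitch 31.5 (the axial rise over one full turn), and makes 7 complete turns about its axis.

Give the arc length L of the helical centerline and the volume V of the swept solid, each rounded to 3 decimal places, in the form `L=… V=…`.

2πR = 2π·46 = 289.026524
per-turn = √(289.026524² + 31.5²) = √(83536.3317 + 992.25) = √84528.5817 = 290.737995
L = 7 × 290.737995 = 2035.165964
V = π·1.5² × L = 7.068583 × 2035.165964 = 14385.740493

L=2035.166 V=14385.740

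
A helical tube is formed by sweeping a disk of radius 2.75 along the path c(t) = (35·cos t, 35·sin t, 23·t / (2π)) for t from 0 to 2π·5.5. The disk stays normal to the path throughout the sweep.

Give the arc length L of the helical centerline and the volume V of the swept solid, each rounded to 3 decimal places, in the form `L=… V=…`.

2πR = 2π·35 = 219.911486
per-turn = √(219.911486² + 23²) = √(48361.0616 + 529) = √48890.0616 = 221.110971
L = 5.5 × 221.110971 = 1216.110341
V = π·2.75² × L = 23.758294 × 1216.110341 = 28892.707565

L=1216.110 V=28892.708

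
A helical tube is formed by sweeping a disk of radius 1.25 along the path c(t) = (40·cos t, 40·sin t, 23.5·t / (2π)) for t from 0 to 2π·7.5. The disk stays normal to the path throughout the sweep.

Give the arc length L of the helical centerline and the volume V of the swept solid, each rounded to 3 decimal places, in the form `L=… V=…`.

L=1893.178 V=9293.114

2πR = 2π·40 = 251.327412
per-turn = √(251.327412² + 23.5²) = √(63165.4682 + 552.25) = √63717.7182 = 252.423688
L = 7.5 × 252.423688 = 1893.177659
V = π·1.25² × L = 4.908739 × 1893.177659 = 9293.114100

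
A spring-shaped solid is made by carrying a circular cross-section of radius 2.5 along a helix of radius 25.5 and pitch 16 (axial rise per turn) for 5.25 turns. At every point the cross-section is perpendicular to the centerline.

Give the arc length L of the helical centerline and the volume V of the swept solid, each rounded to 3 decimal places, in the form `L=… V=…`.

2πR = 2π·25.5 = 160.221225
per-turn = √(160.221225² + 16²) = √(25670.8410 + 256) = √25926.8410 = 161.018139
L = 5.25 × 161.018139 = 845.345229
V = π·2.5² × L = 19.634954 × 845.345229 = 16598.314759

L=845.345 V=16598.315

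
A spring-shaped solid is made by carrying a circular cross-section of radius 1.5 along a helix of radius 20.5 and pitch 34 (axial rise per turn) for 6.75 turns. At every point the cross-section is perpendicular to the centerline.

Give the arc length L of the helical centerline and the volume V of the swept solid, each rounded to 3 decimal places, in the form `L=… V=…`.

L=899.216 V=6356.181

2πR = 2π·20.5 = 128.805299
per-turn = √(128.805299² + 34²) = √(16590.8050 + 1156) = √17746.8050 = 133.217135
L = 6.75 × 133.217135 = 899.215660
V = π·1.5² × L = 7.068583 × 899.215660 = 6356.180949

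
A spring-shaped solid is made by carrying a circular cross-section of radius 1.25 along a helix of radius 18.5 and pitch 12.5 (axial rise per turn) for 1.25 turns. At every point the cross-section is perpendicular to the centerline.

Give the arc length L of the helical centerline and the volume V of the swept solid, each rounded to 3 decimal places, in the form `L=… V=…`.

L=146.136 V=717.345

2πR = 2π·18.5 = 116.238928
per-turn = √(116.238928² + 12.5²) = √(13511.4884 + 156.25) = √13667.7384 = 116.909103
L = 1.25 × 116.909103 = 146.136379
V = π·1.25² × L = 4.908739 × 146.136379 = 717.345273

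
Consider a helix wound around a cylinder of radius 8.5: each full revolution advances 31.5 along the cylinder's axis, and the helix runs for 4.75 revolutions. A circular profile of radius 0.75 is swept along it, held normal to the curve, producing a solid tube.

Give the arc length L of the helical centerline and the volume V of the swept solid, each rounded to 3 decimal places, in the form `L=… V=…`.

L=294.522 V=520.463

2πR = 2π·8.5 = 53.407075
per-turn = √(53.407075² + 31.5²) = √(2852.3157 + 992.25) = √3844.5657 = 62.004562
L = 4.75 × 62.004562 = 294.521668
V = π·0.75² × L = 1.767146 × 294.521668 = 520.462749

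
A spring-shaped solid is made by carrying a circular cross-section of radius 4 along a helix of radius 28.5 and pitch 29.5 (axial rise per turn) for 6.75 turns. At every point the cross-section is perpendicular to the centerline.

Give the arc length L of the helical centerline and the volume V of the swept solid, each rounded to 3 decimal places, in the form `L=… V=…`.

L=1225.020 V=61576.213

2πR = 2π·28.5 = 179.070781
per-turn = √(179.070781² + 29.5²) = √(32066.3447 + 870.25) = √32936.5947 = 181.484420
L = 6.75 × 181.484420 = 1225.019835
V = π·4² × L = 50.265482 × 1225.019835 = 61576.213023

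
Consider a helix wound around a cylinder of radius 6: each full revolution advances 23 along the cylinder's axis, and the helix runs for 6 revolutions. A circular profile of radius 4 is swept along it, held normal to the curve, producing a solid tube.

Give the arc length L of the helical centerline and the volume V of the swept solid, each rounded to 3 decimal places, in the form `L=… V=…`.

2πR = 2π·6 = 37.699112
per-turn = √(37.699112² + 23²) = √(1421.2230 + 529) = √1950.2230 = 44.161330
L = 6 × 44.161330 = 264.967978
V = π·4² × L = 50.265482 × 264.967978 = 13318.743236

L=264.968 V=13318.743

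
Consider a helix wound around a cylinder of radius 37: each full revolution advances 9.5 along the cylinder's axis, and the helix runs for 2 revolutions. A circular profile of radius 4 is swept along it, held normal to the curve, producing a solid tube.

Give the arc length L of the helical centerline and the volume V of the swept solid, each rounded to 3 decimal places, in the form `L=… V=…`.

L=465.344 V=23390.729

2πR = 2π·37 = 232.477856
per-turn = √(232.477856² + 9.5²) = √(54045.9537 + 90.25) = √54136.2037 = 232.671880
L = 2 × 232.671880 = 465.343760
V = π·4² × L = 50.265482 × 465.343760 = 23390.728596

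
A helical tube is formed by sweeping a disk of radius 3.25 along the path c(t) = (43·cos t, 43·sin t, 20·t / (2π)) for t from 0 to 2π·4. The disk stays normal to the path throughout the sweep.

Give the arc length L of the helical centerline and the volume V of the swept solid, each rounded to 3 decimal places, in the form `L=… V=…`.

2πR = 2π·43 = 270.176968
per-turn = √(270.176968² + 20²) = √(72995.5942 + 400) = √73395.5942 = 270.916212
L = 4 × 270.916212 = 1083.664850
V = π·3.25² × L = 33.183072 × 1083.664850 = 35959.329168

L=1083.665 V=35959.329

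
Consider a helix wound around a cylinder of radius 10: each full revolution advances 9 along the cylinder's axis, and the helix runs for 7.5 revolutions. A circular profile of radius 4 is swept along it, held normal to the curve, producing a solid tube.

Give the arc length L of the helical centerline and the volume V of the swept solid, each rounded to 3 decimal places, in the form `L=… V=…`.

L=476.049 V=23928.817

2πR = 2π·10 = 62.831853
per-turn = √(62.831853² + 9²) = √(3947.8418 + 81) = √4028.8418 = 63.473158
L = 7.5 × 63.473158 = 476.048683
V = π·4² × L = 50.265482 × 476.048683 = 23928.816747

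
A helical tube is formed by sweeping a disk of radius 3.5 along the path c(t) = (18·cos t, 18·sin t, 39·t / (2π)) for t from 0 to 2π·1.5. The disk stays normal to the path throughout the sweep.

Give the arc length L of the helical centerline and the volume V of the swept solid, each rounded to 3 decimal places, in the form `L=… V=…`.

2πR = 2π·18 = 113.097336
per-turn = √(113.097336² + 39²) = √(12791.0073 + 1521) = √14312.0073 = 119.632802
L = 1.5 × 119.632802 = 179.449203
V = π·3.5² × L = 38.484510 × 179.449203 = 6906.014646

L=179.449 V=6906.015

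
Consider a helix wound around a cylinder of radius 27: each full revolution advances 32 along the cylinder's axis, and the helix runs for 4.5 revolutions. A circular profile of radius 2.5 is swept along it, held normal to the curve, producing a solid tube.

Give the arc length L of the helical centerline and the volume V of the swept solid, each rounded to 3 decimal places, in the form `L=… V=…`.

L=776.870 V=15253.798

2πR = 2π·27 = 169.646003
per-turn = √(169.646003² + 32²) = √(28779.7664 + 1024) = √29803.7664 = 172.637674
L = 4.5 × 172.637674 = 776.869532
V = π·2.5² × L = 19.634954 × 776.869532 = 15253.797598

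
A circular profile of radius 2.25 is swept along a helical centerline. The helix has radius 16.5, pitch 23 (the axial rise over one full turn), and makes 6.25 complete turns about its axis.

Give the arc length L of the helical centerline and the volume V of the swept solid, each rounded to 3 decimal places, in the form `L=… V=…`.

L=663.708 V=10555.813

2πR = 2π·16.5 = 103.672558
per-turn = √(103.672558² + 23²) = √(10747.9992 + 529) = √11276.9992 = 106.193216
L = 6.25 × 106.193216 = 663.707602
V = π·2.25² × L = 15.904313 × 663.707602 = 10555.813316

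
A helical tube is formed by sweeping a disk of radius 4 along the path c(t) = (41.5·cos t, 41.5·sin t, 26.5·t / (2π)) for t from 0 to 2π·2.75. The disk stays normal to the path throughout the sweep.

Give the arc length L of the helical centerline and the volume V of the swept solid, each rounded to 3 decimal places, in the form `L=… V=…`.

L=720.762 V=36229.456

2πR = 2π·41.5 = 260.752190
per-turn = √(260.752190² + 26.5²) = √(67991.7047 + 702.25) = √68693.9547 = 262.095316
L = 2.75 × 262.095316 = 720.762119
V = π·4² × L = 50.265482 × 720.762119 = 36229.455662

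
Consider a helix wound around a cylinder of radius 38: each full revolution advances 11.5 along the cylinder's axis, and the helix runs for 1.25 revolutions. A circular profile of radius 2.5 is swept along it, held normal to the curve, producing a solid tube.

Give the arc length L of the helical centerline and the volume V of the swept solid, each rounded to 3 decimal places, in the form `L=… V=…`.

L=298.797 V=5866.871

2πR = 2π·38 = 238.761042
per-turn = √(238.761042² + 11.5²) = √(57006.8350 + 132.25) = √57139.0850 = 239.037832
L = 1.25 × 239.037832 = 298.797290
V = π·2.5² × L = 19.634954 × 298.797290 = 5866.871064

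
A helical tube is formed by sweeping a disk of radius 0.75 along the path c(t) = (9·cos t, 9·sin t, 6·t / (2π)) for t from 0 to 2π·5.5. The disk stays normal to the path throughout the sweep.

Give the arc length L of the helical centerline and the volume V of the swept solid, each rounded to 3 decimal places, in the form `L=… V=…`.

L=312.763 V=552.699

2πR = 2π·9 = 56.548668
per-turn = √(56.548668² + 6²) = √(3197.7518 + 36) = √3233.7518 = 56.866087
L = 5.5 × 56.866087 = 312.763477
V = π·0.75² × L = 1.767146 × 312.763477 = 552.698686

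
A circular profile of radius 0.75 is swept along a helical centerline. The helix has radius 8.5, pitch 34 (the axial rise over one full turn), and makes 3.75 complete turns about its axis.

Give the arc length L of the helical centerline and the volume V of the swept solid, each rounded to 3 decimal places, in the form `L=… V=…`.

L=237.417 V=419.551

2πR = 2π·8.5 = 53.407075
per-turn = √(53.407075² + 34²) = √(2852.3157 + 1156) = √4008.3157 = 63.311260
L = 3.75 × 63.311260 = 237.417226
V = π·0.75² × L = 1.767146 × 237.417226 = 419.550870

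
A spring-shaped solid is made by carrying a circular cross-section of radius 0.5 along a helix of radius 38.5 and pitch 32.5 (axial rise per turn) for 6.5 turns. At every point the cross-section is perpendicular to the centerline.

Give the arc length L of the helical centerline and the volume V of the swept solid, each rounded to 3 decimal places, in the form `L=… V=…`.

L=1586.495 V=1246.030

2πR = 2π·38.5 = 241.902634
per-turn = √(241.902634² + 32.5²) = √(58516.8845 + 1056.25) = √59573.1345 = 244.076083
L = 6.5 × 244.076083 = 1586.494542
V = π·0.5² × L = 0.785398 × 1586.494542 = 1246.029900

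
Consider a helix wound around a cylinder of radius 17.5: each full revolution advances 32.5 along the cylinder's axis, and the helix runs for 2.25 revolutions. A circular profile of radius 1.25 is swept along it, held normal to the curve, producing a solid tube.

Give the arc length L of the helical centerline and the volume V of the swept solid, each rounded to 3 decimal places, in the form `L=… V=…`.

2πR = 2π·17.5 = 109.955743
per-turn = √(109.955743² + 32.5²) = √(12090.2654 + 1056.25) = √13146.5154 = 114.658255
L = 2.25 × 114.658255 = 257.981073
V = π·1.25² × L = 4.908739 × 257.981073 = 1266.361632

L=257.981 V=1266.362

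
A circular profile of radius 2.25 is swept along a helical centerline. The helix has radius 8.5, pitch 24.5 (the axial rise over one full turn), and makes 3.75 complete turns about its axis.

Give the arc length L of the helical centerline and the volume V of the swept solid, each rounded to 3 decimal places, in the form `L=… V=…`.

L=220.345 V=3504.428

2πR = 2π·8.5 = 53.407075
per-turn = √(53.407075² + 24.5²) = √(2852.3157 + 600.25) = √3452.5657 = 58.758537
L = 3.75 × 58.758537 = 220.344514
V = π·2.25² × L = 15.904313 × 220.344514 = 3504.428073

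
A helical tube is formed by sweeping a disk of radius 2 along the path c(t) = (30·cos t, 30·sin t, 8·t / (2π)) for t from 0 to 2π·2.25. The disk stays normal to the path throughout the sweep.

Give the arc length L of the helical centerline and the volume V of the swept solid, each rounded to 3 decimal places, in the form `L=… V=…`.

L=424.497 V=5334.384

2πR = 2π·30 = 188.495559
per-turn = √(188.495559² + 8²) = √(35530.5758 + 64) = √35594.5758 = 188.665248
L = 2.25 × 188.665248 = 424.496808
V = π·2² × L = 12.566371 × 424.496808 = 5334.384217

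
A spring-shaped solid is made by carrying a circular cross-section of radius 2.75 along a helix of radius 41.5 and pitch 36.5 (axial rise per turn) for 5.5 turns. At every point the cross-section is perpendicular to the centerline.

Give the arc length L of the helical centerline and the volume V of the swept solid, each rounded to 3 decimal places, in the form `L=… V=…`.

2πR = 2π·41.5 = 260.752190
per-turn = √(260.752190² + 36.5²) = √(67991.7047 + 1332.25) = √69323.9547 = 263.294426
L = 5.5 × 263.294426 = 1448.119343
V = π·2.75² × L = 23.758294 × 1448.119343 = 34404.845728

L=1448.119 V=34404.846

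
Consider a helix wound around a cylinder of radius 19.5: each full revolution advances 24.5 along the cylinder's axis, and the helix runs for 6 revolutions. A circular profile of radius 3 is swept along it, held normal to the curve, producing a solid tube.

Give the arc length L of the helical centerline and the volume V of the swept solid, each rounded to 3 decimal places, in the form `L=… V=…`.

2πR = 2π·19.5 = 122.522113
per-turn = √(122.522113² + 24.5²) = √(15011.6683 + 600.25) = √15611.9183 = 124.947662
L = 6 × 124.947662 = 749.685973
V = π·3² × L = 28.274334 × 749.685973 = 21196.871516

L=749.686 V=21196.872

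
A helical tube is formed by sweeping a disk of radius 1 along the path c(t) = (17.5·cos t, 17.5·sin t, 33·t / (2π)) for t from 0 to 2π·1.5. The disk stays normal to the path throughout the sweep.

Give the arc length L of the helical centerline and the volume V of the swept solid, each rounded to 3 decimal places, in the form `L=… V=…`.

L=172.201 V=540.987

2πR = 2π·17.5 = 109.955743
per-turn = √(109.955743² + 33²) = √(12090.2654 + 1089) = √13179.2654 = 114.800982
L = 1.5 × 114.800982 = 172.201472
V = π·1² × L = 3.141593 × 172.201472 = 540.986881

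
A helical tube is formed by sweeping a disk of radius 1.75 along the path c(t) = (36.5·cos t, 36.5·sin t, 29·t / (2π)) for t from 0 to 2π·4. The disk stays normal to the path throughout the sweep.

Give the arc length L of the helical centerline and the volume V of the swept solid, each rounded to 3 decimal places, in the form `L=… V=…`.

2πR = 2π·36.5 = 229.336264
per-turn = √(229.336264² + 29²) = √(52595.1219 + 841) = √53436.1219 = 231.162544
L = 4 × 231.162544 = 924.650177
V = π·1.75² × L = 9.621128 × 924.650177 = 8896.177246

L=924.650 V=8896.177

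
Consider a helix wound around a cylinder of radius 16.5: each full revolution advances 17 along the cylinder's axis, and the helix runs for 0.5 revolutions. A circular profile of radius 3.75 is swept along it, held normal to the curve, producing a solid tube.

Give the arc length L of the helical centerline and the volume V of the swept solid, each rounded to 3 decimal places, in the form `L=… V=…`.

L=52.529 V=2320.641

2πR = 2π·16.5 = 103.672558
per-turn = √(103.672558² + 17²) = √(10747.9992 + 289) = √11036.9992 = 105.057123
L = 0.5 × 105.057123 = 52.528562
V = π·3.75² × L = 44.178647 × 52.528562 = 2320.640770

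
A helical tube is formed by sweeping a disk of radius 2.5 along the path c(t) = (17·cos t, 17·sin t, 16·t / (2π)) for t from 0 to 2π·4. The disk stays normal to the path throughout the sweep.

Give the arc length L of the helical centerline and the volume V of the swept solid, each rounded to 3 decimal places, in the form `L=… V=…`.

2πR = 2π·17 = 106.814150
per-turn = √(106.814150² + 16²) = √(11409.2627 + 256) = √11665.2627 = 108.005846
L = 4 × 108.005846 = 432.023382
V = π·2.5² × L = 19.634954 × 432.023382 = 8482.759278

L=432.023 V=8482.759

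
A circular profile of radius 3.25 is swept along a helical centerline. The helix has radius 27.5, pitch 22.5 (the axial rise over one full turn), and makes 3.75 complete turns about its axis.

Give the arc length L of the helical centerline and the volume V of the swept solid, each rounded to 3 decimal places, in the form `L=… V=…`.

2πR = 2π·27.5 = 172.787596
per-turn = √(172.787596² + 22.5²) = √(29855.5533 + 506.25) = √30361.8033 = 174.246387
L = 3.75 × 174.246387 = 653.423951
V = π·3.25² × L = 33.183072 × 653.423951 = 21682.614260

L=653.424 V=21682.614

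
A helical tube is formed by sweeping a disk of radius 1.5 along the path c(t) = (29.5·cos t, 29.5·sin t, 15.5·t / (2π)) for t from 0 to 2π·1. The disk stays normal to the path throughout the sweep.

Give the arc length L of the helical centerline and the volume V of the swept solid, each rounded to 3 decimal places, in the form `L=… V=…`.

2πR = 2π·29.5 = 185.353967
per-turn = √(185.353967² + 15.5²) = √(34356.0929 + 240.25) = √34596.3429 = 186.000922
L = 1 × 186.000922 = 186.000922
V = π·1.5² × L = 7.068583 × 186.000922 = 1314.763042

L=186.001 V=1314.763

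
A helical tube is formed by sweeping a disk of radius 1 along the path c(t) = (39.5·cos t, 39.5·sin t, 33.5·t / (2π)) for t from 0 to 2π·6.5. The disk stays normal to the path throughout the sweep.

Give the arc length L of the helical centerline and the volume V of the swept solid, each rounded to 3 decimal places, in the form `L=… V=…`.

L=1627.837 V=5114.002

2πR = 2π·39.5 = 248.185820
per-turn = √(248.185820² + 33.5²) = √(61596.2011 + 1122.25) = √62718.4511 = 250.436521
L = 6.5 × 250.436521 = 1627.837387
V = π·1² × L = 3.141593 × 1627.837387 = 5114.001975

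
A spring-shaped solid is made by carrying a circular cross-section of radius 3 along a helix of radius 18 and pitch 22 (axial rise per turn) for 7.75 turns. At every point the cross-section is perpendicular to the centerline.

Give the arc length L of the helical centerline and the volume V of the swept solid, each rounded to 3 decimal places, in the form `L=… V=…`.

2πR = 2π·18 = 113.097336
per-turn = √(113.097336² + 22²) = √(12791.0073 + 484) = √13275.0073 = 115.217218
L = 7.75 × 115.217218 = 892.933439
V = π·3² × L = 28.274334 × 892.933439 = 25247.098184

L=892.933 V=25247.098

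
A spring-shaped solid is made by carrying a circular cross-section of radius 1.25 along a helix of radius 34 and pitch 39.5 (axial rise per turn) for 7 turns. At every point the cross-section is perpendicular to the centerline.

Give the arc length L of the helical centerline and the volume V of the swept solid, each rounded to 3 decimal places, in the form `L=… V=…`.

L=1520.746 V=7464.943

2πR = 2π·34 = 213.628300
per-turn = √(213.628300² + 39.5²) = √(45637.0508 + 1560.25) = √47197.3008 = 217.249398
L = 7 × 217.249398 = 1520.745783
V = π·1.25² × L = 4.908739 × 1520.745783 = 7464.943406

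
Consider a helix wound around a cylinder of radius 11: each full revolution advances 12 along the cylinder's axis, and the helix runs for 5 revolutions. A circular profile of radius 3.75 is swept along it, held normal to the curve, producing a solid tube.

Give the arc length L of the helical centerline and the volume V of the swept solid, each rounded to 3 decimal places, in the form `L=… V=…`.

L=350.745 V=15495.449

2πR = 2π·11 = 69.115038
per-turn = √(69.115038² + 12²) = √(4776.8885 + 144) = √4920.8885 = 70.149045
L = 5 × 70.149045 = 350.745226
V = π·3.75² × L = 44.178647 × 350.745226 = 15495.449399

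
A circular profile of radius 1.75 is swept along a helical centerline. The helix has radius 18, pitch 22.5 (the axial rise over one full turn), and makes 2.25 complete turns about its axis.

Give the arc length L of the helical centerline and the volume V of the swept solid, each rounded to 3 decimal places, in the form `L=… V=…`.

2πR = 2π·18 = 113.097336
per-turn = √(113.097336² + 22.5²) = √(12791.0073 + 506.25) = √13297.2573 = 115.313734
L = 2.25 × 115.313734 = 259.455902
V = π·1.75² × L = 9.621128 × 259.455902 = 2496.258315

L=259.456 V=2496.258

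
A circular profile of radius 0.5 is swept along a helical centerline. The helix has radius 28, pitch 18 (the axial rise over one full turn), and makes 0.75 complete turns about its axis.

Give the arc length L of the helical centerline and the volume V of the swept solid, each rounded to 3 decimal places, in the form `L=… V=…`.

2πR = 2π·28 = 175.929189
per-turn = √(175.929189² + 18²) = √(30951.0794 + 324) = √31275.0794 = 176.847616
L = 0.75 × 176.847616 = 132.635712
V = π·0.5² × L = 0.785398 × 132.635712 = 104.171845

L=132.636 V=104.172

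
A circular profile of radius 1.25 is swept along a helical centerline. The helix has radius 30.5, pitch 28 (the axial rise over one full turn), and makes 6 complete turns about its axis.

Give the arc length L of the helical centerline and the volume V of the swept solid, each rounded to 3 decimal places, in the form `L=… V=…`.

L=1162.031 V=5704.108

2πR = 2π·30.5 = 191.637152
per-turn = √(191.637152² + 28²) = √(36724.7980 + 784) = √37508.7980 = 193.671882
L = 6 × 193.671882 = 1162.031294
V = π·1.25² × L = 4.908739 × 1162.031294 = 5704.107773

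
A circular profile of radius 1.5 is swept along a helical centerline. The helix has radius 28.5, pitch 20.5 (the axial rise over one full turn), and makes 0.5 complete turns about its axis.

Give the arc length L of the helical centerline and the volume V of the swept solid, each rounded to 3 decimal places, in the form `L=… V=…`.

L=90.120 V=637.022

2πR = 2π·28.5 = 179.070781
per-turn = √(179.070781² + 20.5²) = √(32066.3447 + 420.25) = √32486.5947 = 180.240380
L = 0.5 × 180.240380 = 90.120190
V = π·1.5² × L = 7.068583 × 90.120190 = 637.022087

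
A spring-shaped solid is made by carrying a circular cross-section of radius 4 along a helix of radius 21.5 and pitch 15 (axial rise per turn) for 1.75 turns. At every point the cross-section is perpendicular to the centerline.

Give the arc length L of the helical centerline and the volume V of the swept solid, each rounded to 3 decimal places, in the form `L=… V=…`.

L=237.858 V=11956.035

2πR = 2π·21.5 = 135.088484
per-turn = √(135.088484² + 15²) = √(18248.8985 + 225) = √18473.8985 = 135.918720
L = 1.75 × 135.918720 = 237.857761
V = π·4² × L = 50.265482 × 237.857761 = 11956.035092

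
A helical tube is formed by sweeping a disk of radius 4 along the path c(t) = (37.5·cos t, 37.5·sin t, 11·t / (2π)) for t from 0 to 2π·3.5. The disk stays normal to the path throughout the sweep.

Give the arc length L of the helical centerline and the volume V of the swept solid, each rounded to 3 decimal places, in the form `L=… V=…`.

L=825.566 V=41497.487

2πR = 2π·37.5 = 235.619449
per-turn = √(235.619449² + 11²) = √(55516.5248 + 121) = √55637.5248 = 235.876079
L = 3.5 × 235.876079 = 825.566277
V = π·4² × L = 50.265482 × 825.566277 = 41497.487231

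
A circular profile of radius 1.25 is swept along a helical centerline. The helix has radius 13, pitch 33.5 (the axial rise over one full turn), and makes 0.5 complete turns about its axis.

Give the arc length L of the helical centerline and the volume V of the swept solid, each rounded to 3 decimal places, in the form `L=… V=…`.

2πR = 2π·13 = 81.681409
per-turn = √(81.681409² + 33.5²) = √(6671.8526 + 1122.25) = √7794.1026 = 88.284215
L = 0.5 × 88.284215 = 44.142107
V = π·1.25² × L = 4.908739 × 44.142107 = 216.682063

L=44.142 V=216.682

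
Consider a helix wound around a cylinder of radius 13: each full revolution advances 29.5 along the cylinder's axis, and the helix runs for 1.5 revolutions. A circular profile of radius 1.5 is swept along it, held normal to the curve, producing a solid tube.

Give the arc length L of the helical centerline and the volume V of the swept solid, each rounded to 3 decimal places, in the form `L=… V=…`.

L=130.268 V=920.810

2πR = 2π·13 = 81.681409
per-turn = √(81.681409² + 29.5²) = √(6671.8526 + 870.25) = √7542.1026 = 86.845280
L = 1.5 × 86.845280 = 130.267919
V = π·1.5² × L = 7.068583 × 130.267919 = 920.809661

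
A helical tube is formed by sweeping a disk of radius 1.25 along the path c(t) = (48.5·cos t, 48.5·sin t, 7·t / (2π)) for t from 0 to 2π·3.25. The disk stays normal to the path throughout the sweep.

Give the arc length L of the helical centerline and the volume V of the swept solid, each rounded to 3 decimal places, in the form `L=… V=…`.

2πR = 2π·48.5 = 304.734487
per-turn = √(304.734487² + 7²) = √(92863.1078 + 49) = √92912.1078 = 304.814875
L = 3.25 × 304.814875 = 990.648343
V = π·1.25² × L = 4.908739 × 990.648343 = 4862.833680

L=990.648 V=4862.834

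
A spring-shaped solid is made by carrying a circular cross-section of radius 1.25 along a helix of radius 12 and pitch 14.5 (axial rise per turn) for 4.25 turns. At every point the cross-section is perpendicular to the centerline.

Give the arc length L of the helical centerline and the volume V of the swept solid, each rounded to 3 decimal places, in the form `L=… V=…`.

2πR = 2π·12 = 75.398224
per-turn = √(75.398224² + 14.5²) = √(5684.8921 + 210.25) = √5895.1421 = 76.779829
L = 4.25 × 76.779829 = 326.314273
V = π·1.25² × L = 4.908739 × 326.314273 = 1601.791442

L=326.314 V=1601.791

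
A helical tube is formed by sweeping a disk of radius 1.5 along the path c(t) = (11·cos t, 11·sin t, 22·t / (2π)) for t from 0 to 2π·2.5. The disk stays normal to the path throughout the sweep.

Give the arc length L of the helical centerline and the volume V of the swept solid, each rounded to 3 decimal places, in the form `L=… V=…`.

L=181.330 V=1281.746

2πR = 2π·11 = 69.115038
per-turn = √(69.115038² + 22²) = √(4776.8885 + 484) = √5260.8885 = 72.531983
L = 2.5 × 72.531983 = 181.329957
V = π·1.5² × L = 7.068583 × 181.329957 = 1281.745937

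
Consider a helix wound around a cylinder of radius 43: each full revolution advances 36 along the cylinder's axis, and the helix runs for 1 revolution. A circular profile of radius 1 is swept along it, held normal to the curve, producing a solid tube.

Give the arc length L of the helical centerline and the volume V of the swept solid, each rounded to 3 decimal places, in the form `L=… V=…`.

L=272.565 V=856.288

2πR = 2π·43 = 270.176968
per-turn = √(270.176968² + 36²) = √(72995.5942 + 1296) = √74291.5942 = 272.564844
L = 1 × 272.564844 = 272.564844
V = π·1² × L = 3.141593 × 272.564844 = 856.287711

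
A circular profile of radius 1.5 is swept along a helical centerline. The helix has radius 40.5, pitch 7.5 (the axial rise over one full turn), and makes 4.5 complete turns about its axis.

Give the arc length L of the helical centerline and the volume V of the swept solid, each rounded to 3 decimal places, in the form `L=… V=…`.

L=1145.608 V=8097.824

2πR = 2π·40.5 = 254.469005
per-turn = √(254.469005² + 7.5²) = √(64754.4745 + 56.25) = √64810.7245 = 254.579505
L = 4.5 × 254.579505 = 1145.607773
V = π·1.5² × L = 7.068583 × 1145.607773 = 8097.824171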